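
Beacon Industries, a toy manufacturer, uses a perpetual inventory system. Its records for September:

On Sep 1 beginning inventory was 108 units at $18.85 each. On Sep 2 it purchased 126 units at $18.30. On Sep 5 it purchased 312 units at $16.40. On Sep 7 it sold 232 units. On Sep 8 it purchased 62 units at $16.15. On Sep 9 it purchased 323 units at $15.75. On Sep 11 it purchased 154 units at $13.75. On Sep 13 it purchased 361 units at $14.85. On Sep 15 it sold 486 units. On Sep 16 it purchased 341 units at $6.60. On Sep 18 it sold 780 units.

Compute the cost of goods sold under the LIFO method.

COGS = $20,032.30

Sep 7, 232 sold [LIFO — newest first]: 232 @ $16.40 = $3,804.80
Sep 15, 486 sold [LIFO — newest first]: 361 @ $14.85 + 125 @ $13.75 = $7,079.60
Sep 18, 780 sold [LIFO — newest first]: 341 @ $6.60 + 29 @ $13.75 + 323 @ $15.75 + 62 @ $16.15 + 25 @ $16.40 = $9,147.90
Total COGS = $3,804.80 + $7,079.60 + $9,147.90 = $20,032.30
Ending inventory: 108 @ $18.85 + 126 @ $18.30 + 55 @ $16.40 = $5,243.60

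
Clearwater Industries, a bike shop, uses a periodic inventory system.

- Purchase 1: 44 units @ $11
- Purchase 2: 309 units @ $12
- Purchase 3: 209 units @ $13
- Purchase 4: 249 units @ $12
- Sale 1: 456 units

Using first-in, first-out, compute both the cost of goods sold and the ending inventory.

COGS = $5,531; ending inventory = $4,366

Sale 1 (456) [FIFO — oldest first]: 44 @ $11 + 309 @ $12 + 103 @ $13 = $5,531
Ending inventory: 106 @ $13 + 249 @ $12 = $4,366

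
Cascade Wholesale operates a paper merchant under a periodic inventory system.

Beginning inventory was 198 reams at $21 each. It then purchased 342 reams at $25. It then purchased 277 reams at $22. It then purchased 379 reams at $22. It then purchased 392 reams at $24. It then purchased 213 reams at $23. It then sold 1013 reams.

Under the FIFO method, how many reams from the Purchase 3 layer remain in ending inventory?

183

Sale 1 (1013) [FIFO — oldest first]: 198 @ $21 + 342 @ $25 + 277 @ $22 + 196 @ $22 = $23,114
Ending inventory: 183 @ $22 + 392 @ $24 + 213 @ $23 = $18,333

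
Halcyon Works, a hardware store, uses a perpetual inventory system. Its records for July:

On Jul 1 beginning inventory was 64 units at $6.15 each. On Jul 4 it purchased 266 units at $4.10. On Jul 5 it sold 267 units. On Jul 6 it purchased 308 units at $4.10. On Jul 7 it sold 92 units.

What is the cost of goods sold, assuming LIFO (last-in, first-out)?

COGS = $1,473.95

Jul 5, 267 sold [LIFO — newest first]: 266 @ $4.10 + 1 @ $6.15 = $1,096.75
Jul 7, 92 sold [LIFO — newest first]: 92 @ $4.10 = $377.20
Total COGS = $1,096.75 + $377.20 = $1,473.95
Ending inventory: 63 @ $6.15 + 216 @ $4.10 = $1,273.05
Check: goods available $2,747.00 = COGS $1,473.95 + ending $1,273.05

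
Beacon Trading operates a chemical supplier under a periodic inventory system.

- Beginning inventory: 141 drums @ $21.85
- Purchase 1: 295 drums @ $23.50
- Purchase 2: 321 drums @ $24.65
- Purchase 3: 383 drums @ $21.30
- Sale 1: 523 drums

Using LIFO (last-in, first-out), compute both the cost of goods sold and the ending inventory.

COGS = $11,608.90; ending inventory = $14,475.00

Sale 1 (523) [LIFO — newest first]: 383 @ $21.30 + 140 @ $24.65 = $11,608.90
Ending inventory: 141 @ $21.85 + 295 @ $23.50 + 181 @ $24.65 = $14,475.00
Check: goods available $26,083.90 = COGS $11,608.90 + ending $14,475.00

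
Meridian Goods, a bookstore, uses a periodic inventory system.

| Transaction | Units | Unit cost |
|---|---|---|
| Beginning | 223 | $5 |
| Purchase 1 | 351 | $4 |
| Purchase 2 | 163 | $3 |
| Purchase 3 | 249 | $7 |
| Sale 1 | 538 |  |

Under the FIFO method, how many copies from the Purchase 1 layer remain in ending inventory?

Sale 1 (538) [FIFO — oldest first]: 223 @ $5 + 315 @ $4 = $2,375
Ending inventory: 36 @ $4 + 163 @ $3 + 249 @ $7 = $2,376

36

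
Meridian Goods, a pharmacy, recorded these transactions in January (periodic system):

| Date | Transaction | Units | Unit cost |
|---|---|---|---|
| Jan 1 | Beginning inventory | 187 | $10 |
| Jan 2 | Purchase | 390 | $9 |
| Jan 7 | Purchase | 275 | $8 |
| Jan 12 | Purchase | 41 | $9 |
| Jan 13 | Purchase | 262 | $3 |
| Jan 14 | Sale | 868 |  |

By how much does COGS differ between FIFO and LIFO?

FIFO COGS: 187 @ $10 + 390 @ $9 + 275 @ $8 + 16 @ $9 = $7,724
LIFO COGS: 262 @ $3 + 41 @ $9 + 275 @ $8 + 290 @ $9 = $5,965
Difference = |$7,724 − $5,965| = $1,759

$1,759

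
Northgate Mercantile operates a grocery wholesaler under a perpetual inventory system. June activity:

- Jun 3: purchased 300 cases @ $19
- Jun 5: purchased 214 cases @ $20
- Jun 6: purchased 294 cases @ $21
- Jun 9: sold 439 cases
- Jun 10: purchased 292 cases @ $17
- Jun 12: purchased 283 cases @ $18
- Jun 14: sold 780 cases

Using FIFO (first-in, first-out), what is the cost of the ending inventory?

Ending inventory = $2,952

Jun 9, 439 sold [FIFO — oldest first]: 300 @ $19 + 139 @ $20 = $8,480
Jun 14, 780 sold [FIFO — oldest first]: 75 @ $20 + 294 @ $21 + 292 @ $17 + 119 @ $18 = $14,780
Total COGS = $8,480 + $14,780 = $23,260
Ending inventory: 164 @ $18 = $2,952
Check: goods available $26,212 = COGS $23,260 + ending $2,952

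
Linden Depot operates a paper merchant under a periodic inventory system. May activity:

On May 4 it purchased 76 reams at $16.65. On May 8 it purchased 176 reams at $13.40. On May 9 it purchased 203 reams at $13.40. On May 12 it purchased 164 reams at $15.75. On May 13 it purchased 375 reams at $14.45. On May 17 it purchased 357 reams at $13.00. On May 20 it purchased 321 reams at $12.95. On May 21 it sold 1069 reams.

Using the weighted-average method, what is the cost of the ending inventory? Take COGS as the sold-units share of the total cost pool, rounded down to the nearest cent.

Ending inventory = $8,346.69

May 21, sell 1069: 1069/1672 × $23,143.70 → $14,797.01
Ending inventory (cost pool remaining) = $8,346.69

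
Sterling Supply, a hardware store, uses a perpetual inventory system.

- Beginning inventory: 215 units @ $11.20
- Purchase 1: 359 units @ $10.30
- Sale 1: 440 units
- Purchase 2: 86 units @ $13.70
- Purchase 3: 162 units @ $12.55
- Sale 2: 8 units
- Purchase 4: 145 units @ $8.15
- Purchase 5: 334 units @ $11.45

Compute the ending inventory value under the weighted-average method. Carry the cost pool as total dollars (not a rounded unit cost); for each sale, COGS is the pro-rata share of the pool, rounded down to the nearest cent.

Ending inventory = $9,545.63

After Beginning: 215 on hand, pool $2,408.00 (≈ $11.2000 each)
After Purchase 1: 574 on hand, pool $6,105.70 (≈ $10.6371 each)
Sale 1, sell 440: 440/574 × $6,105.70 → $4,680.32
After Purchase 2: 220 on hand, pool $2,603.58 (≈ $11.8345 each)
After Purchase 3: 382 on hand, pool $4,636.68 (≈ $12.1379 each)
Sale 2, sell 8: 8/382 × $4,636.68 → $97.10
After Purchase 4: 519 on hand, pool $5,721.33 (≈ $11.0238 each)
After Purchase 5: 853 on hand, pool $9,545.63 (≈ $11.1907 each)
Total COGS = $4,680.32 + $97.10 = $4,777.42
Ending inventory (cost pool remaining) = $9,545.63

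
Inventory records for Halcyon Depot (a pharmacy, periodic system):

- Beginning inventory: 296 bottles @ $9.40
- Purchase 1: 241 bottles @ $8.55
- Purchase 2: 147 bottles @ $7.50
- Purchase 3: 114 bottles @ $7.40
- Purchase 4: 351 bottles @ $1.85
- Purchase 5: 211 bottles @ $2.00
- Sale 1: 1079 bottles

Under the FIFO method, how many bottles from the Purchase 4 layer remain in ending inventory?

70

Sale 1 (1079) [FIFO — oldest first]: 296 @ $9.40 + 241 @ $8.55 + 147 @ $7.50 + 114 @ $7.40 + 281 @ $1.85 = $7,308.90
Ending inventory: 70 @ $1.85 + 211 @ $2.00 = $551.50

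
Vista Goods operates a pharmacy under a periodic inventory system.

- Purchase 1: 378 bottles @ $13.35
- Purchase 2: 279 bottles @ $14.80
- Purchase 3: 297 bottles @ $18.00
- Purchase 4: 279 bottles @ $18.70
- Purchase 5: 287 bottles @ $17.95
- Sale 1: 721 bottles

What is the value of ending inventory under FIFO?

Ending inventory = $14,562.95

Sale 1 (721) [FIFO — oldest first]: 378 @ $13.35 + 279 @ $14.80 + 64 @ $18.00 = $10,327.50
Ending inventory: 233 @ $18.00 + 279 @ $18.70 + 287 @ $17.95 = $14,562.95
Check: goods available $24,890.45 = COGS $10,327.50 + ending $14,562.95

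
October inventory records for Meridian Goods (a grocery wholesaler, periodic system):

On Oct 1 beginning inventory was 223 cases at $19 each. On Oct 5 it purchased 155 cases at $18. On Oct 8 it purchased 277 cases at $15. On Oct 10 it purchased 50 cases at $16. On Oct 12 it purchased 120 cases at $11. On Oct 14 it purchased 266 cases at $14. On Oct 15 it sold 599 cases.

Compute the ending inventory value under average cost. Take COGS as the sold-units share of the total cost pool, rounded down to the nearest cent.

Ending inventory = $7,678.09

Oct 15, sell 599: 599/1091 × $17,026.00 → $9,347.91
Ending inventory (cost pool remaining) = $7,678.09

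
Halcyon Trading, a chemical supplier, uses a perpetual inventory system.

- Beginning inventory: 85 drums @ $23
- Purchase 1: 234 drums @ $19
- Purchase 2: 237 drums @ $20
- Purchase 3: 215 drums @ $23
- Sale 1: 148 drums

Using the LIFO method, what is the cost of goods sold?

COGS = $3,404

Sale 1 (148) [LIFO — newest first]: 148 @ $23 = $3,404
Ending inventory: 85 @ $23 + 234 @ $19 + 237 @ $20 + 67 @ $23 = $12,682
Check: goods available $16,086 = COGS $3,404 + ending $12,682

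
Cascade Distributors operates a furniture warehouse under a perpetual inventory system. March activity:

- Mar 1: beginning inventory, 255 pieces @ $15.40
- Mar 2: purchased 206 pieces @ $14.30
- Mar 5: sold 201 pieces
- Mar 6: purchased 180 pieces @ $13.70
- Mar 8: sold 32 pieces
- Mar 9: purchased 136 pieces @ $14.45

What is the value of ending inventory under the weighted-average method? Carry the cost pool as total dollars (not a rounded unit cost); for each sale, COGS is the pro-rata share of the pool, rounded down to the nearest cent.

Ending inventory = $7,846.15

After Mar 1: 255 on hand, pool $3,927.00 (≈ $15.4000 each)
After Mar 2: 461 on hand, pool $6,872.80 (≈ $14.9085 each)
Mar 5, sell 201: 201/461 × $6,872.80 → $2,996.60
After Mar 6: 440 on hand, pool $6,342.20 (≈ $14.4141 each)
Mar 8, sell 32: 32/440 × $6,342.20 → $461.25
After Mar 9: 544 on hand, pool $7,846.15 (≈ $14.4231 each)
Total COGS = $2,996.60 + $461.25 = $3,457.85
Ending inventory (cost pool remaining) = $7,846.15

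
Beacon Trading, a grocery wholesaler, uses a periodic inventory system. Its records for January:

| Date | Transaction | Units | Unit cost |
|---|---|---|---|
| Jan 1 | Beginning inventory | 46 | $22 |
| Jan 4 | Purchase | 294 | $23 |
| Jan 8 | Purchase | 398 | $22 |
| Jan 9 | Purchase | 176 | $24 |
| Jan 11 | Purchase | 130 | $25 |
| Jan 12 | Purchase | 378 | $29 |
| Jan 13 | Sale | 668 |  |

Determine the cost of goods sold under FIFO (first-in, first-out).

Jan 13, 668 sold [FIFO — oldest first]: 46 @ $22 + 294 @ $23 + 328 @ $22 = $14,990
Ending inventory: 70 @ $22 + 176 @ $24 + 130 @ $25 + 378 @ $29 = $19,976

COGS = $14,990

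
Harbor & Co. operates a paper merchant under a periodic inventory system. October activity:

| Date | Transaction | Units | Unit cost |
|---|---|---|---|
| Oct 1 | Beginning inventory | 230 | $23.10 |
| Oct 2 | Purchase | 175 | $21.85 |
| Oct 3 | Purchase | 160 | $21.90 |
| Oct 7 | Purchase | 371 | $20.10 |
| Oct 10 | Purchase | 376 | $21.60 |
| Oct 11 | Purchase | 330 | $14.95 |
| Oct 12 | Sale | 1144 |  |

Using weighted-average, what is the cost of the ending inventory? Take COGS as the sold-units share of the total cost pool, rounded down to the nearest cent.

Ending inventory = $10,054.92

Oct 12, sell 1144: 1144/1642 × $33,152.95 → $23,098.03
Ending inventory (cost pool remaining) = $10,054.92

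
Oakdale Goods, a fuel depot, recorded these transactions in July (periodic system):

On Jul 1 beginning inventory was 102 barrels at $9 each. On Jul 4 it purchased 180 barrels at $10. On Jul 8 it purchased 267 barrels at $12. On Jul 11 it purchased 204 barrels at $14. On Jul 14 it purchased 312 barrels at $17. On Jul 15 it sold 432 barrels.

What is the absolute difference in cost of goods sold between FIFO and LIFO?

$2,466

FIFO COGS: 102 @ $9 + 180 @ $10 + 150 @ $12 = $4,518
LIFO COGS: 312 @ $17 + 120 @ $14 = $6,984
Difference = |$4,518 − $6,984| = $2,466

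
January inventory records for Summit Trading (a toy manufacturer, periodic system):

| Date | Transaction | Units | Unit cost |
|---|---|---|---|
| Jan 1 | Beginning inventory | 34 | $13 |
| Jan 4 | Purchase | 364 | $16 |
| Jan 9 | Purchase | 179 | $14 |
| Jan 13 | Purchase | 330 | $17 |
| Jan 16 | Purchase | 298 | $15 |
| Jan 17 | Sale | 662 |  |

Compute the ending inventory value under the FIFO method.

Ending inventory = $8,635

Jan 17, 662 sold [FIFO — oldest first]: 34 @ $13 + 364 @ $16 + 179 @ $14 + 85 @ $17 = $10,217
Ending inventory: 245 @ $17 + 298 @ $15 = $8,635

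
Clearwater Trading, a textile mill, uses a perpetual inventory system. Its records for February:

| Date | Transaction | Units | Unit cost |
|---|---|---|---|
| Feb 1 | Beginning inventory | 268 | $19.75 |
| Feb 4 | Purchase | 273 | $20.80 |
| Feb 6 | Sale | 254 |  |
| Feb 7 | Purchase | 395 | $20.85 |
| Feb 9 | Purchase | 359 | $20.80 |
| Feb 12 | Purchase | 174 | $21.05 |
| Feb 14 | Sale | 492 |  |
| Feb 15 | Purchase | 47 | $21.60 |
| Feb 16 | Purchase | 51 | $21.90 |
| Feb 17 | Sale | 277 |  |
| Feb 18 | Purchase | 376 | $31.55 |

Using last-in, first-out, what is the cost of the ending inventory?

Ending inventory = $22,909.45

Feb 6, 254 sold [LIFO — newest first]: 254 @ $20.80 = $5,283.20
Feb 14, 492 sold [LIFO — newest first]: 174 @ $21.05 + 318 @ $20.80 = $10,277.10
Feb 17, 277 sold [LIFO — newest first]: 51 @ $21.90 + 47 @ $21.60 + 41 @ $20.80 + 138 @ $20.85 = $5,862.20
Total COGS = $5,283.20 + $10,277.10 + $5,862.20 = $21,422.50
Ending inventory: 268 @ $19.75 + 19 @ $20.80 + 257 @ $20.85 + 376 @ $31.55 = $22,909.45
Check: goods available $44,331.95 = COGS $21,422.50 + ending $22,909.45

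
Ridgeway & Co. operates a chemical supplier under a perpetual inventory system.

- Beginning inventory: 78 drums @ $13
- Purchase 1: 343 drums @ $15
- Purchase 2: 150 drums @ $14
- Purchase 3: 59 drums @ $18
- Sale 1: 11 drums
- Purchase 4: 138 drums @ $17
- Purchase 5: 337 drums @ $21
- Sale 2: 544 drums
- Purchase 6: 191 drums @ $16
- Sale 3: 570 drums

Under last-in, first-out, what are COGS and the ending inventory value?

COGS = $19,391; ending inventory = $2,409

Sale 1 (11) [LIFO — newest first]: 11 @ $18 = $198
Sale 2 (544) [LIFO — newest first]: 337 @ $21 + 138 @ $17 + 48 @ $18 + 21 @ $14 = $10,581
Sale 3 (570) [LIFO — newest first]: 191 @ $16 + 129 @ $14 + 250 @ $15 = $8,612
Total COGS = $198 + $10,581 + $8,612 = $19,391
Ending inventory: 78 @ $13 + 93 @ $15 = $2,409
Check: goods available $21,800 = COGS $19,391 + ending $2,409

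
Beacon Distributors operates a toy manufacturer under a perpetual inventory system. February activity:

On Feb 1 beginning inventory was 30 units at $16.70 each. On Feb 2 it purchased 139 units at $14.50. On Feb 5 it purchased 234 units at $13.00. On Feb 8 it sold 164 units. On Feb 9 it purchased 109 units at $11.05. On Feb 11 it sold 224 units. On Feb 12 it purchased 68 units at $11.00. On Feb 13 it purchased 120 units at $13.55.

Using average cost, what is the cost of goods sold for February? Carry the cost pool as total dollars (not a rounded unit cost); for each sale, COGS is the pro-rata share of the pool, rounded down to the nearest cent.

After Feb 1: 30 on hand, pool $501.00 (≈ $16.7000 each)
After Feb 2: 169 on hand, pool $2,516.50 (≈ $14.8905 each)
After Feb 5: 403 on hand, pool $5,558.50 (≈ $13.7928 each)
Feb 8, sell 164: 164/403 × $5,558.50 → $2,262.01
After Feb 9: 348 on hand, pool $4,500.94 (≈ $12.9337 each)
Feb 11, sell 224: 224/348 × $4,500.94 → $2,897.15
After Feb 12: 192 on hand, pool $2,351.79 (≈ $12.2489 each)
After Feb 13: 312 on hand, pool $3,977.79 (≈ $12.7493 each)
Total COGS = $2,262.01 + $2,897.15 = $5,159.16
Ending inventory (cost pool remaining) = $3,977.79

COGS = $5,159.16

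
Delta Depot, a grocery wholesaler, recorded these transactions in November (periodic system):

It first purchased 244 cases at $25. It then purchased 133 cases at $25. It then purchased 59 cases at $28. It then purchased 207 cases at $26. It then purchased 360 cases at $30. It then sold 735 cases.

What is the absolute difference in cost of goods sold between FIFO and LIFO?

$1,340

FIFO COGS: 244 @ $25 + 133 @ $25 + 59 @ $28 + 207 @ $26 + 92 @ $30 = $19,219
LIFO COGS: 360 @ $30 + 207 @ $26 + 59 @ $28 + 109 @ $25 = $20,559
Difference = |$19,219 − $20,559| = $1,340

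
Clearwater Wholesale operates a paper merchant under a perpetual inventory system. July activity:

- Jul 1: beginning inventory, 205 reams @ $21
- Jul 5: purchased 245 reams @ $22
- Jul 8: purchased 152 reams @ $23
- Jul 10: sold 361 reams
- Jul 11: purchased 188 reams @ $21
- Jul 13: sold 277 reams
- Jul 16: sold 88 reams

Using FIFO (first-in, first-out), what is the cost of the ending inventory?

Jul 10, 361 sold [FIFO — oldest first]: 205 @ $21 + 156 @ $22 = $7,737
Jul 13, 277 sold [FIFO — oldest first]: 89 @ $22 + 152 @ $23 + 36 @ $21 = $6,210
Jul 16, 88 sold [FIFO — oldest first]: 88 @ $21 = $1,848
Total COGS = $7,737 + $6,210 + $1,848 = $15,795
Ending inventory: 64 @ $21 = $1,344
Check: goods available $17,139 = COGS $15,795 + ending $1,344

Ending inventory = $1,344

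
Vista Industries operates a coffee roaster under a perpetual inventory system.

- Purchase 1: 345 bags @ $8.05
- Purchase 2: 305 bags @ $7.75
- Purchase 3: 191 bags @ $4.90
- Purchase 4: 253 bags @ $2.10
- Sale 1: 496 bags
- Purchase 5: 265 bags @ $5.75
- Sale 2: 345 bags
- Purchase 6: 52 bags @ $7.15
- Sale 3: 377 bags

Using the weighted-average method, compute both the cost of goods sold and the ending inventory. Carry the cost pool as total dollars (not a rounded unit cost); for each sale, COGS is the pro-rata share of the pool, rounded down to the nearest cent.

After Purchase 1: 345 on hand, pool $2,777.25 (≈ $8.0500 each)
After Purchase 2: 650 on hand, pool $5,141.00 (≈ $7.9092 each)
After Purchase 3: 841 on hand, pool $6,076.90 (≈ $7.2258 each)
After Purchase 4: 1094 on hand, pool $6,608.20 (≈ $6.0404 each)
Sale 1, sell 496: 496/1094 × $6,608.20 → $2,996.03
After Purchase 5: 863 on hand, pool $5,135.92 (≈ $5.9512 each)
Sale 2, sell 345: 345/863 × $5,135.92 → $2,053.17
After Purchase 6: 570 on hand, pool $3,454.55 (≈ $6.0606 each)
Sale 3, sell 377: 377/570 × $3,454.55 → $2,284.85
Total COGS = $2,996.03 + $2,053.17 + $2,284.85 = $7,334.05
Ending inventory (cost pool remaining) = $1,169.70
Check: goods available $8,503.75 = COGS $7,334.05 + ending $1,169.70

COGS = $7,334.05; ending inventory = $1,169.70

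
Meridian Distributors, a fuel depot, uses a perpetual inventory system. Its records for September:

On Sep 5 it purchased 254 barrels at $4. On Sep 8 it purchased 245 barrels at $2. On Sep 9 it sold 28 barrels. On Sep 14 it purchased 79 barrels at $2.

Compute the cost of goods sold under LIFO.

COGS = $56

Sep 9, 28 sold [LIFO — newest first]: 28 @ $2 = $56
Ending inventory: 254 @ $4 + 217 @ $2 + 79 @ $2 = $1,608
Check: goods available $1,664 = COGS $56 + ending $1,608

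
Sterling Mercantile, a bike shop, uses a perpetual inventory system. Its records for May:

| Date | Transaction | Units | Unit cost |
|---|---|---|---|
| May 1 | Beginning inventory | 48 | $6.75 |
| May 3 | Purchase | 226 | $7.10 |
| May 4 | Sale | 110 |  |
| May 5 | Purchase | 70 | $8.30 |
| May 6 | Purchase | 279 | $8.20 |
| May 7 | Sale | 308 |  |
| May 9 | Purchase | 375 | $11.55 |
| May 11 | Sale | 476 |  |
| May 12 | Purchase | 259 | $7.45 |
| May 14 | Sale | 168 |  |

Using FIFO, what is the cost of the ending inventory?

Ending inventory = $1,452.75

May 4, 110 sold [FIFO — oldest first]: 48 @ $6.75 + 62 @ $7.10 = $764.20
May 7, 308 sold [FIFO — oldest first]: 164 @ $7.10 + 70 @ $8.30 + 74 @ $8.20 = $2,352.20
May 11, 476 sold [FIFO — oldest first]: 205 @ $8.20 + 271 @ $11.55 = $4,811.05
May 14, 168 sold [FIFO — oldest first]: 104 @ $11.55 + 64 @ $7.45 = $1,678.00
Total COGS = $764.20 + $2,352.20 + $4,811.05 + $1,678.00 = $9,605.45
Ending inventory: 195 @ $7.45 = $1,452.75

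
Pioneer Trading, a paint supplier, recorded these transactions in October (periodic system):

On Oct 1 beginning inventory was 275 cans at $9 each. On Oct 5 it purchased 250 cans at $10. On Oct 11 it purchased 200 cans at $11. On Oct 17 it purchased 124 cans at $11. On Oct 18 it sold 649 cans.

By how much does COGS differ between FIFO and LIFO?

FIFO COGS: 275 @ $9 + 250 @ $10 + 124 @ $11 = $6,339
LIFO COGS: 124 @ $11 + 200 @ $11 + 250 @ $10 + 75 @ $9 = $6,739
Difference = |$6,339 − $6,739| = $400

$400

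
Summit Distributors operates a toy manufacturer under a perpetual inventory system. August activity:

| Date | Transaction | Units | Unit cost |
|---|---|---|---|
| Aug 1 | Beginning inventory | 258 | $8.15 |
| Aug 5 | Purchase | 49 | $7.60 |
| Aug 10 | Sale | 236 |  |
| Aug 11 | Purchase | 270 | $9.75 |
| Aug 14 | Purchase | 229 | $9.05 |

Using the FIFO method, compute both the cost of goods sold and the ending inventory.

COGS = $1,923.40; ending inventory = $5,256.65

Aug 10, 236 sold [FIFO — oldest first]: 236 @ $8.15 = $1,923.40
Ending inventory: 22 @ $8.15 + 49 @ $7.60 + 270 @ $9.75 + 229 @ $9.05 = $5,256.65
Check: goods available $7,180.05 = COGS $1,923.40 + ending $5,256.65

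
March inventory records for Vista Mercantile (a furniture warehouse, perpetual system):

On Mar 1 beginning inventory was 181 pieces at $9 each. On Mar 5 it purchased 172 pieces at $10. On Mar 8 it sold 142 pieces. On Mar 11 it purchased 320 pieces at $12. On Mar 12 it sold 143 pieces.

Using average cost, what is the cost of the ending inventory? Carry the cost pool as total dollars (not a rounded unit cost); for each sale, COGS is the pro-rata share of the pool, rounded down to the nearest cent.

After Mar 1: 181 on hand, pool $1,629.00 (≈ $9.0000 each)
After Mar 5: 353 on hand, pool $3,349.00 (≈ $9.4873 each)
Mar 8, sell 142: 142/353 × $3,349.00 → $1,347.18
After Mar 11: 531 on hand, pool $5,841.82 (≈ $11.0015 each)
Mar 12, sell 143: 143/531 × $5,841.82 → $1,573.22
Total COGS = $1,347.18 + $1,573.22 = $2,920.40
Ending inventory (cost pool remaining) = $4,268.60

Ending inventory = $4,268.60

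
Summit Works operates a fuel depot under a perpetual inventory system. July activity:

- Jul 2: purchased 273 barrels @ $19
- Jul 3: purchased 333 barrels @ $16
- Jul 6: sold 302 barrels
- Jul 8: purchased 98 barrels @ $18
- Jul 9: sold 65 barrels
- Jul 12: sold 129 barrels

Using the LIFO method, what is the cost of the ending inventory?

Jul 6, 302 sold [LIFO — newest first]: 302 @ $16 = $4,832
Jul 9, 65 sold [LIFO — newest first]: 65 @ $18 = $1,170
Jul 12, 129 sold [LIFO — newest first]: 33 @ $18 + 31 @ $16 + 65 @ $19 = $2,325
Total COGS = $4,832 + $1,170 + $2,325 = $8,327
Ending inventory: 208 @ $19 = $3,952

Ending inventory = $3,952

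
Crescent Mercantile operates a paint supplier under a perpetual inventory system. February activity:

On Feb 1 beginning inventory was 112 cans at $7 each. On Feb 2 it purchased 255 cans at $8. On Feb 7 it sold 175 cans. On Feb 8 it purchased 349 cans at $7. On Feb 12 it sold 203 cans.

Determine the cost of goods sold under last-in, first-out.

Feb 7, 175 sold [LIFO — newest first]: 175 @ $8 = $1,400
Feb 12, 203 sold [LIFO — newest first]: 203 @ $7 = $1,421
Total COGS = $1,400 + $1,421 = $2,821
Ending inventory: 112 @ $7 + 80 @ $8 + 146 @ $7 = $2,446
Check: goods available $5,267 = COGS $2,821 + ending $2,446

COGS = $2,821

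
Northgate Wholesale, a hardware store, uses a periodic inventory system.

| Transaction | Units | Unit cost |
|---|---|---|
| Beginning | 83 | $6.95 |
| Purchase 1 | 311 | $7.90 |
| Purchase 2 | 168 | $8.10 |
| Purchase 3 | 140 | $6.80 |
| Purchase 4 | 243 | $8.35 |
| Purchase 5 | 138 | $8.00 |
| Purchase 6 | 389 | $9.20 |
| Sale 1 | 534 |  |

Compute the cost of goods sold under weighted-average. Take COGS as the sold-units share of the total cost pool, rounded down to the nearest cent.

Sale 1, sell 534: 534/1472 × $12,058.40 → $4,374.44
Ending inventory (cost pool remaining) = $7,683.96

COGS = $4,374.44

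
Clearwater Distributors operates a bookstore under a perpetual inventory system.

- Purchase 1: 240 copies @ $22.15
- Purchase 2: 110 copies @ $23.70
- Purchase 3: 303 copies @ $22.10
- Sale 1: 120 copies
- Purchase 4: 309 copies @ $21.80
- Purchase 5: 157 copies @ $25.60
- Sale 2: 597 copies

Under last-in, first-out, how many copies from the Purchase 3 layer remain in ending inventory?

Sale 1 (120) [LIFO — newest first]: 120 @ $22.10 = $2,652.00
Sale 2 (597) [LIFO — newest first]: 157 @ $25.60 + 309 @ $21.80 + 131 @ $22.10 = $13,650.50
Total COGS = $2,652.00 + $13,650.50 = $16,302.50
Ending inventory: 240 @ $22.15 + 110 @ $23.70 + 52 @ $22.10 = $9,072.20
Check: goods available $25,374.70 = COGS $16,302.50 + ending $9,072.20

52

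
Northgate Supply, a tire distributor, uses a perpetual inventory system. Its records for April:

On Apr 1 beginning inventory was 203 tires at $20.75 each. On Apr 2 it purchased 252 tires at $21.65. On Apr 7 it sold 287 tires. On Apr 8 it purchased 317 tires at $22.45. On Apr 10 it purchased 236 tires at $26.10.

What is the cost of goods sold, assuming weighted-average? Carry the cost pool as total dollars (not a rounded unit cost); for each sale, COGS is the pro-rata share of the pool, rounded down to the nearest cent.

After Apr 1: 203 on hand, pool $4,212.25 (≈ $20.7500 each)
After Apr 2: 455 on hand, pool $9,668.05 (≈ $21.2485 each)
Apr 7, sell 287: 287/455 × $9,668.05 → $6,098.30
After Apr 8: 485 on hand, pool $10,686.40 (≈ $22.0338 each)
After Apr 10: 721 on hand, pool $16,846.00 (≈ $23.3648 each)
Ending inventory (cost pool remaining) = $16,846.00
Check: goods available $22,944.30 = COGS $6,098.30 + ending $16,846.00

COGS = $6,098.30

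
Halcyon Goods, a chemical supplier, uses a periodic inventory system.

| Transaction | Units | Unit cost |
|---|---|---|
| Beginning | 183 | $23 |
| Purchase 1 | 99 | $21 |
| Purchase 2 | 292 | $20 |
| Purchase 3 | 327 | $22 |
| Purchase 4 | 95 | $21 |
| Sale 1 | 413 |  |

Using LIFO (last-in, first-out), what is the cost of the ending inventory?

Sale 1 (413) [LIFO — newest first]: 95 @ $21 + 318 @ $22 = $8,991
Ending inventory: 183 @ $23 + 99 @ $21 + 292 @ $20 + 9 @ $22 = $12,326
Check: goods available $21,317 = COGS $8,991 + ending $12,326

Ending inventory = $12,326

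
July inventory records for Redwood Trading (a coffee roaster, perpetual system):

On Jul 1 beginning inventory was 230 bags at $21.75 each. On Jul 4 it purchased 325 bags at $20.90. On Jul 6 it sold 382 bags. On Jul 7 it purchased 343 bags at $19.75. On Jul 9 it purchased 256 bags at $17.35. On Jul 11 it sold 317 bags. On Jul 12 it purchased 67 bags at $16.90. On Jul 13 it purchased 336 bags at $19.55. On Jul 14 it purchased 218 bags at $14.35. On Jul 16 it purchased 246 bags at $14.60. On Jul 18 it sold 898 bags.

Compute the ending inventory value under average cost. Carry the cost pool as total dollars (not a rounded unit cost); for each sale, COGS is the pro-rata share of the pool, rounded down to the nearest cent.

After Jul 1: 230 on hand, pool $5,002.50 (≈ $21.7500 each)
After Jul 4: 555 on hand, pool $11,795.00 (≈ $21.2523 each)
Jul 6, sell 382: 382/555 × $11,795.00 → $8,118.36
After Jul 7: 516 on hand, pool $10,450.89 (≈ $20.2537 each)
After Jul 9: 772 on hand, pool $14,892.49 (≈ $19.2908 each)
Jul 11, sell 317: 317/772 × $14,892.49 → $6,115.18
After Jul 12: 522 on hand, pool $9,909.61 (≈ $18.9839 each)
After Jul 13: 858 on hand, pool $16,478.41 (≈ $19.2056 each)
After Jul 14: 1076 on hand, pool $19,606.71 (≈ $18.2218 each)
After Jul 16: 1322 on hand, pool $23,198.31 (≈ $17.5479 each)
Jul 18, sell 898: 898/1322 × $23,198.31 → $15,758.00
Total COGS = $8,118.36 + $6,115.18 + $15,758.00 = $29,991.54
Ending inventory (cost pool remaining) = $7,440.31

Ending inventory = $7,440.31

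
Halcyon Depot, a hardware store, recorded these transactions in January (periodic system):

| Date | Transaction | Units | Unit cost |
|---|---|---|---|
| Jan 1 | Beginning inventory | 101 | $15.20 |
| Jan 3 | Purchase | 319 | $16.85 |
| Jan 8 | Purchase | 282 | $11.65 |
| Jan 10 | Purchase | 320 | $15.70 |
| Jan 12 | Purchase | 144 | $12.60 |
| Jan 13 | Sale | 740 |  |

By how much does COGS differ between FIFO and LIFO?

$738.45

FIFO COGS: 101 @ $15.20 + 319 @ $16.85 + 282 @ $11.65 + 38 @ $15.70 = $10,792.25
LIFO COGS: 144 @ $12.60 + 320 @ $15.70 + 276 @ $11.65 = $10,053.80
Difference = |$10,792.25 − $10,053.80| = $738.45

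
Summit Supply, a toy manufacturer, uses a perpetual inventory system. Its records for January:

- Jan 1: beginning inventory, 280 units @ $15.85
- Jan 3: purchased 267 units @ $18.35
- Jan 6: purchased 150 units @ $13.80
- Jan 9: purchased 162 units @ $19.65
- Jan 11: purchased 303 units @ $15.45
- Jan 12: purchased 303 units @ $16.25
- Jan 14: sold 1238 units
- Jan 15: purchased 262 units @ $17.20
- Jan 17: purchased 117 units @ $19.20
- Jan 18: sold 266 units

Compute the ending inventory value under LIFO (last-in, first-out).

Jan 14, 1238 sold [LIFO — newest first]: 303 @ $16.25 + 303 @ $15.45 + 162 @ $19.65 + 150 @ $13.80 + 267 @ $18.35 + 53 @ $15.85 = $20,597.90
Jan 18, 266 sold [LIFO — newest first]: 117 @ $19.20 + 149 @ $17.20 = $4,809.20
Total COGS = $20,597.90 + $4,809.20 = $25,407.10
Ending inventory: 227 @ $15.85 + 113 @ $17.20 = $5,541.55

Ending inventory = $5,541.55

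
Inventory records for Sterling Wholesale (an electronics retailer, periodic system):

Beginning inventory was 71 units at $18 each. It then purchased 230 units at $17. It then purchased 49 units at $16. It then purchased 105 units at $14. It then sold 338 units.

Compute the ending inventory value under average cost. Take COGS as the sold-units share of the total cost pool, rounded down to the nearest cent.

Ending inventory = $1,913.66

Sale 1, sell 338: 338/455 × $7,442.00 → $5,528.34
Ending inventory (cost pool remaining) = $1,913.66
Check: goods available $7,442.00 = COGS $5,528.34 + ending $1,913.66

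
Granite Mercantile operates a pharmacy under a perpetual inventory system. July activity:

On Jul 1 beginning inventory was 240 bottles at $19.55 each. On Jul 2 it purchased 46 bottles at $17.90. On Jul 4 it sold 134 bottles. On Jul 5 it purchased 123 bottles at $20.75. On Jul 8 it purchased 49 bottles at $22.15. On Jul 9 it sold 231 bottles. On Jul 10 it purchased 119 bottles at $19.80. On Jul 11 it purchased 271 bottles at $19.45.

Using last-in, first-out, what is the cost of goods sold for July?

Jul 4, 134 sold [LIFO — newest first]: 46 @ $17.90 + 88 @ $19.55 = $2,543.80
Jul 9, 231 sold [LIFO — newest first]: 49 @ $22.15 + 123 @ $20.75 + 59 @ $19.55 = $4,791.05
Total COGS = $2,543.80 + $4,791.05 = $7,334.85
Ending inventory: 93 @ $19.55 + 119 @ $19.80 + 271 @ $19.45 = $9,445.30

COGS = $7,334.85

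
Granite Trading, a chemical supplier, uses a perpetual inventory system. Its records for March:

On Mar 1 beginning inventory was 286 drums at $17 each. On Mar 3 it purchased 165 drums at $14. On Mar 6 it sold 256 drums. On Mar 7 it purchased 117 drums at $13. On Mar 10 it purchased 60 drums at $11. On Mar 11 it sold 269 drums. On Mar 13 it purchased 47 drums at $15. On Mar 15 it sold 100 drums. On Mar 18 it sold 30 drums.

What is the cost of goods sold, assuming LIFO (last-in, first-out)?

COGS = $9,718

Mar 6, 256 sold [LIFO — newest first]: 165 @ $14 + 91 @ $17 = $3,857
Mar 11, 269 sold [LIFO — newest first]: 60 @ $11 + 117 @ $13 + 92 @ $17 = $3,745
Mar 15, 100 sold [LIFO — newest first]: 47 @ $15 + 53 @ $17 = $1,606
Mar 18, 30 sold [LIFO — newest first]: 30 @ $17 = $510
Total COGS = $3,857 + $3,745 + $1,606 + $510 = $9,718
Ending inventory: 20 @ $17 = $340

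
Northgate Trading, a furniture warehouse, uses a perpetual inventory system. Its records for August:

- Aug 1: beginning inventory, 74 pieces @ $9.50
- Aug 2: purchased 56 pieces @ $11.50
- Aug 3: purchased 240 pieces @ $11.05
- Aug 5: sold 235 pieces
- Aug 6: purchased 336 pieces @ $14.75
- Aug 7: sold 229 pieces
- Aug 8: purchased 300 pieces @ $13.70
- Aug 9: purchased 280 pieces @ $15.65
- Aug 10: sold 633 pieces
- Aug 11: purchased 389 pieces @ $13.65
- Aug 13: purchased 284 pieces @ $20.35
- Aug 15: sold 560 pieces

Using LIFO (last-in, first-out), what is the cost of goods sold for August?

Aug 5, 235 sold [LIFO — newest first]: 235 @ $11.05 = $2,596.75
Aug 7, 229 sold [LIFO — newest first]: 229 @ $14.75 = $3,377.75
Aug 10, 633 sold [LIFO — newest first]: 280 @ $15.65 + 300 @ $13.70 + 53 @ $14.75 = $9,273.75
Aug 15, 560 sold [LIFO — newest first]: 284 @ $20.35 + 276 @ $13.65 = $9,546.80
Total COGS = $2,596.75 + $3,377.75 + $9,273.75 + $9,546.80 = $24,795.05
Ending inventory: 74 @ $9.50 + 56 @ $11.50 + 5 @ $11.05 + 54 @ $14.75 + 113 @ $13.65 = $3,741.20
Check: goods available $28,536.25 = COGS $24,795.05 + ending $3,741.20

COGS = $24,795.05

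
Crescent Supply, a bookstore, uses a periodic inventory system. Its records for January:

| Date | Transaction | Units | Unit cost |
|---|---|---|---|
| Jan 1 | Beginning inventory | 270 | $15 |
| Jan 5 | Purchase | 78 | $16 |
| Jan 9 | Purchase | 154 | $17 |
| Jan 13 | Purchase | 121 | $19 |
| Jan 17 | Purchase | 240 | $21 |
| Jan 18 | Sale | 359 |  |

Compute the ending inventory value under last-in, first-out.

Ending inventory = $7,954

Jan 18, 359 sold [LIFO — newest first]: 240 @ $21 + 119 @ $19 = $7,301
Ending inventory: 270 @ $15 + 78 @ $16 + 154 @ $17 + 2 @ $19 = $7,954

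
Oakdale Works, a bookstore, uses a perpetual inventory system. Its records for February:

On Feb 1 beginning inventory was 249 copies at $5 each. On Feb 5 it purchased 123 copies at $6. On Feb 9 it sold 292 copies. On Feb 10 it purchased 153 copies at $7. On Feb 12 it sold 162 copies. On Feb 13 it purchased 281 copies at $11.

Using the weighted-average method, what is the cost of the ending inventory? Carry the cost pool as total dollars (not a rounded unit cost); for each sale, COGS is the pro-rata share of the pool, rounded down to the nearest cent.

After Feb 1: 249 on hand, pool $1,245.00 (≈ $5.0000 each)
After Feb 5: 372 on hand, pool $1,983.00 (≈ $5.3306 each)
Feb 9, sell 292: 292/372 × $1,983.00 → $1,556.54
After Feb 10: 233 on hand, pool $1,497.46 (≈ $6.4269 each)
Feb 12, sell 162: 162/233 × $1,497.46 → $1,041.15
After Feb 13: 352 on hand, pool $3,547.31 (≈ $10.0776 each)
Total COGS = $1,556.54 + $1,041.15 = $2,597.69
Ending inventory (cost pool remaining) = $3,547.31

Ending inventory = $3,547.31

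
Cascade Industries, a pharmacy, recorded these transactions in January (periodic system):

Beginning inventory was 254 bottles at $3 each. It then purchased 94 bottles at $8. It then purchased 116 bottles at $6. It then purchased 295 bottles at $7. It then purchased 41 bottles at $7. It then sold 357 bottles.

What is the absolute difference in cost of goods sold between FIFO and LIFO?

$910

FIFO COGS: 254 @ $3 + 94 @ $8 + 9 @ $6 = $1,568
LIFO COGS: 41 @ $7 + 295 @ $7 + 21 @ $6 = $2,478
Difference = |$1,568 − $2,478| = $910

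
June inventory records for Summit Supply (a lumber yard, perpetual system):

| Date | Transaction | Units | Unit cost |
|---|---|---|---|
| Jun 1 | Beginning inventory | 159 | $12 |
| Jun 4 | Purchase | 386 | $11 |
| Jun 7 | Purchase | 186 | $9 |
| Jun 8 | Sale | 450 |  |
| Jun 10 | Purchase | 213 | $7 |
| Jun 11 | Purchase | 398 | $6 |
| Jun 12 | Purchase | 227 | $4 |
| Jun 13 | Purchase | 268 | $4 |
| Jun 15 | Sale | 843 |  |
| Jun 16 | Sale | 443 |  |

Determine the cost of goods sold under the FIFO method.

COGS = $13,283

Jun 8, 450 sold [FIFO — oldest first]: 159 @ $12 + 291 @ $11 = $5,109
Jun 15, 843 sold [FIFO — oldest first]: 95 @ $11 + 186 @ $9 + 213 @ $7 + 349 @ $6 = $6,304
Jun 16, 443 sold [FIFO — oldest first]: 49 @ $6 + 227 @ $4 + 167 @ $4 = $1,870
Total COGS = $5,109 + $6,304 + $1,870 = $13,283
Ending inventory: 101 @ $4 = $404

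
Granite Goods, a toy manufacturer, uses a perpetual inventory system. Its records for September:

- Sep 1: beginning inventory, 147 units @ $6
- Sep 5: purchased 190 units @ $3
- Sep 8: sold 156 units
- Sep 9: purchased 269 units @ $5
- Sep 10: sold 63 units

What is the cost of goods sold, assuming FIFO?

Sep 8, 156 sold [FIFO — oldest first]: 147 @ $6 + 9 @ $3 = $909
Sep 10, 63 sold [FIFO — oldest first]: 63 @ $3 = $189
Total COGS = $909 + $189 = $1,098
Ending inventory: 118 @ $3 + 269 @ $5 = $1,699

COGS = $1,098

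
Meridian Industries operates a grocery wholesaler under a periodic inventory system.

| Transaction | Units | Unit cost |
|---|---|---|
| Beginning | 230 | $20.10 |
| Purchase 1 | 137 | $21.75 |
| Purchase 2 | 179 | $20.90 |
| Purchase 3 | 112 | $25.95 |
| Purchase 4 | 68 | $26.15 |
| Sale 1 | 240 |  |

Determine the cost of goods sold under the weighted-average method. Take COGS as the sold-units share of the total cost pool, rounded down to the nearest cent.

COGS = $5,298.66

Sale 1, sell 240: 240/726 × $16,028.45 → $5,298.66
Ending inventory (cost pool remaining) = $10,729.79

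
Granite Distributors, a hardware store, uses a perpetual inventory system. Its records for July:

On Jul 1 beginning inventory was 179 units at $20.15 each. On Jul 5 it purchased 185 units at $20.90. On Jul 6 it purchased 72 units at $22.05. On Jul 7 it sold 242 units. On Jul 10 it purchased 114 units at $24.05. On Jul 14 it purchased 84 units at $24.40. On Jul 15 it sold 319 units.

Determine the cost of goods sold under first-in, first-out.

COGS = $12,071.05

Jul 7, 242 sold [FIFO — oldest first]: 179 @ $20.15 + 63 @ $20.90 = $4,923.55
Jul 15, 319 sold [FIFO — oldest first]: 122 @ $20.90 + 72 @ $22.05 + 114 @ $24.05 + 11 @ $24.40 = $7,147.50
Total COGS = $4,923.55 + $7,147.50 = $12,071.05
Ending inventory: 73 @ $24.40 = $1,781.20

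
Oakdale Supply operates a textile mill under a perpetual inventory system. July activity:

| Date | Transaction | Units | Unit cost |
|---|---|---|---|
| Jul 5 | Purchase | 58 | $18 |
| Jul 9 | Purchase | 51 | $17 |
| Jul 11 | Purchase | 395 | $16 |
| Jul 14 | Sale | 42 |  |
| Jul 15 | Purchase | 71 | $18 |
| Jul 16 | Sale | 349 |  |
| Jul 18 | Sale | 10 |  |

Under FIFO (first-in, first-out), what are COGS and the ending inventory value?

Jul 14, 42 sold [FIFO — oldest first]: 42 @ $18 = $756
Jul 16, 349 sold [FIFO — oldest first]: 16 @ $18 + 51 @ $17 + 282 @ $16 = $5,667
Jul 18, 10 sold [FIFO — oldest first]: 10 @ $16 = $160
Total COGS = $756 + $5,667 + $160 = $6,583
Ending inventory: 103 @ $16 + 71 @ $18 = $2,926
Check: goods available $9,509 = COGS $6,583 + ending $2,926

COGS = $6,583; ending inventory = $2,926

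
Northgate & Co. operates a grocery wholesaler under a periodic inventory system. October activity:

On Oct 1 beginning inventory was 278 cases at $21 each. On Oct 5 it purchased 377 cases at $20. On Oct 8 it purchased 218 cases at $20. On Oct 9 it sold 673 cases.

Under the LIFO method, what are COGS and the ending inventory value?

Oct 9, 673 sold [LIFO — newest first]: 218 @ $20 + 377 @ $20 + 78 @ $21 = $13,538
Ending inventory: 200 @ $21 = $4,200
Check: goods available $17,738 = COGS $13,538 + ending $4,200

COGS = $13,538; ending inventory = $4,200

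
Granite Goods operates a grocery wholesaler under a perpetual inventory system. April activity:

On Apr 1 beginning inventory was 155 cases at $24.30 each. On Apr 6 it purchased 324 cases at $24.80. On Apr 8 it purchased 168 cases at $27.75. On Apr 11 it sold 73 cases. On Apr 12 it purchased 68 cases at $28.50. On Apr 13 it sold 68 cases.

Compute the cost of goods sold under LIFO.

Apr 11, 73 sold [LIFO — newest first]: 73 @ $27.75 = $2,025.75
Apr 13, 68 sold [LIFO — newest first]: 68 @ $28.50 = $1,938.00
Total COGS = $2,025.75 + $1,938.00 = $3,963.75
Ending inventory: 155 @ $24.30 + 324 @ $24.80 + 95 @ $27.75 = $14,437.95
Check: goods available $18,401.70 = COGS $3,963.75 + ending $14,437.95

COGS = $3,963.75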